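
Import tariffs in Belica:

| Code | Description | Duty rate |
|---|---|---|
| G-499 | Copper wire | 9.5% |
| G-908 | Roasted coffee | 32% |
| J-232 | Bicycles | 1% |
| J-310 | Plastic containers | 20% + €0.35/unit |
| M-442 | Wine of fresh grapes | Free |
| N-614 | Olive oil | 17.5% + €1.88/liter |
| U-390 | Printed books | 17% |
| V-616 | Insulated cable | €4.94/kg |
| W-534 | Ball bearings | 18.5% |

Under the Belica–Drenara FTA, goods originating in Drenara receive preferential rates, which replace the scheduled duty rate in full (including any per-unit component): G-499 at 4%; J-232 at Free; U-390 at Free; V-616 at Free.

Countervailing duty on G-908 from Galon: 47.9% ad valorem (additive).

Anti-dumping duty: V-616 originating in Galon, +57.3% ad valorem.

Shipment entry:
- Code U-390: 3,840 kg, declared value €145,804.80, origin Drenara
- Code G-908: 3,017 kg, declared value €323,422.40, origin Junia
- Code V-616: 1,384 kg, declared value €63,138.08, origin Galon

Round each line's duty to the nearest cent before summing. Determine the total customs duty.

Line 1 (U-390, Drenara, 3,840 kg, €145,804.80):
Base rate for U-390 is 17%.
Origin Drenara qualifies under the Belica–Drenara agreement and U-390 is covered: preferential rate Free applies instead.
Duty = €145,804.80 × 0% = €0.00.
Line 2 (G-908, Junia, 3,017 kg, €323,422.40):
Base rate for G-908 is 32%.
The additional-duty order on G-908 targets Galon, not Junia; it does not apply.
Duty = €323,422.40 × 32% = €103,495.17.
Line 3 (V-616, Galon, 1,384 kg, €63,138.08):
Base rate for V-616 is €4.94/kg.
V-616 has an FTA preferential rate, but origin Galon is not Drenara; base rate stands.
Additional duty on V-616 from Galon: +57.3% ad valorem. Applied ad valorem rate = 57.3%.
Duty = €63,138.08 × 57.3% + 1,384 × €4.94 = €43,015.08.
Total = €0.00 + €103,495.17 + €43,015.08 = €146,510.25.

€146,510.25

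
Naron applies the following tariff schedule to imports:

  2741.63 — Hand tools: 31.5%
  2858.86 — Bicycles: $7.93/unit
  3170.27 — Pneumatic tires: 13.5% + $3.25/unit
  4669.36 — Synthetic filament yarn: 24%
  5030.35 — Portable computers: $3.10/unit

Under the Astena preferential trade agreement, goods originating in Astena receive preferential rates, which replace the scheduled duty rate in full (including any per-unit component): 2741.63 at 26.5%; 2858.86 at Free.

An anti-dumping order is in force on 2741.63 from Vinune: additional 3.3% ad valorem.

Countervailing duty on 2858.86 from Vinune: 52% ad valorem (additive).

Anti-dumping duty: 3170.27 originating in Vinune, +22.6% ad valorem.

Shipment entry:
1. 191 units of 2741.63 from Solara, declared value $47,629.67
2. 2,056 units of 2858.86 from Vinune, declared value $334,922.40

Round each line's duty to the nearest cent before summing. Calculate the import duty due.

$205,467.08

Line 1 (2741.63, Solara, 191 units, $47,629.67):
Base rate for 2741.63 is 31.5%.
2741.63 has an FTA preferential rate, but origin Solara is not Astena; base rate stands.
The additional-duty order on 2741.63 targets Vinune, not Solara; it does not apply.
Duty = $47,629.67 × 31.5% = $15,003.35.
Line 2 (2858.86, Vinune, 2,056 units, $334,922.40):
Base rate for 2858.86 is $7.93/unit.
2858.86 has an FTA preferential rate, but origin Vinune is not Astena; base rate stands.
Additional duty on 2858.86 from Vinune: +52% ad valorem. Applied ad valorem rate = 52%.
Duty = $334,922.40 × 52% + 2,056 × $7.93 = $190,463.73.
Total = $15,003.35 + $190,463.73 = $205,467.08.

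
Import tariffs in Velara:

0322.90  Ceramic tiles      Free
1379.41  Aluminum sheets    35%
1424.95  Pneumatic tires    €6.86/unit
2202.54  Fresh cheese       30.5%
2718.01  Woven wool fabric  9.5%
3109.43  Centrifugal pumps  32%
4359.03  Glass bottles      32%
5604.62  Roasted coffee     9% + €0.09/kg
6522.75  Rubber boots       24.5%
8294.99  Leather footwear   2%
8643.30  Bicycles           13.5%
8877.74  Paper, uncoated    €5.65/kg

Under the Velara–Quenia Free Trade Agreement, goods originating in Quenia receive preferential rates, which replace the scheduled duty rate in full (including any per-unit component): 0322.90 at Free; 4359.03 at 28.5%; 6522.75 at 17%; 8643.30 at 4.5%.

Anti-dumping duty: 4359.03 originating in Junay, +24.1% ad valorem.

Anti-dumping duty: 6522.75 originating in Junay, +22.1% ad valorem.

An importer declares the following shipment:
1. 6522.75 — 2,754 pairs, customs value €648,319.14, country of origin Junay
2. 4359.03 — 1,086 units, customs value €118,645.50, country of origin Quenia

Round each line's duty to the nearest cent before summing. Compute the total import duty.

Line 1 (6522.75, Junay, 2,754 pairs, €648,319.14):
Base rate for 6522.75 is 24.5%.
6522.75 has an FTA preferential rate, but origin Junay is not Quenia; base rate stands.
Additional duty on 6522.75 from Junay: +22.1%. Applied ad valorem rate: 24.5% + 22.1% = 46.6%.
Duty = €648,319.14 × 46.6% = €302,116.72.
Line 2 (4359.03, Quenia, 1,086 units, €118,645.50):
Base rate for 4359.03 is 32%.
Origin Quenia qualifies under the Velara–Quenia agreement and 4359.03 is covered: preferential rate 28.5% applies instead.
The additional-duty order on 4359.03 targets Junay, not Quenia; it does not apply.
Duty = €118,645.50 × 28.5% = €33,813.97.
Total = €302,116.72 + €33,813.97 = €335,930.69.

€335,930.69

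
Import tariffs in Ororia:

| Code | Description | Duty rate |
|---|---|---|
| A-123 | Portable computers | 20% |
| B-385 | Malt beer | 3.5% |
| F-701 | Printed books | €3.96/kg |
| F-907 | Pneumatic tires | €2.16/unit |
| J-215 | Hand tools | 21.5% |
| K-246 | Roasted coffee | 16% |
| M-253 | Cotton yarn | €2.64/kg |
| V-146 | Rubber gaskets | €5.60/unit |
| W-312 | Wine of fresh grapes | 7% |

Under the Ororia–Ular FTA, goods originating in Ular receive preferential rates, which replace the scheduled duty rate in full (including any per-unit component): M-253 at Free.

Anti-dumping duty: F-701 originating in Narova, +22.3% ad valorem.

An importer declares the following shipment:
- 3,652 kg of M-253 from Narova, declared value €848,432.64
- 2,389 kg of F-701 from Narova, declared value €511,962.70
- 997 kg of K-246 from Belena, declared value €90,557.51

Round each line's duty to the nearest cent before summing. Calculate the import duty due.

Line 1 (M-253, Narova, 3,652 kg, €848,432.64):
Base rate for M-253 is €2.64/kg.
M-253 has an FTA preferential rate, but origin Narova is not Ular; base rate stands.
Duty = 3,652 × €2.64 = €9,641.28.
Line 2 (F-701, Narova, 2,389 kg, €511,962.70):
Base rate for F-701 is €3.96/kg.
Additional duty on F-701 from Narova: +22.3% ad valorem. Applied ad valorem rate = 22.3%.
Duty = €511,962.70 × 22.3% + 2,389 × €3.96 = €123,628.12.
Line 3 (K-246, Belena, 997 kg, €90,557.51):
Base rate for K-246 is 16%.
Duty = €90,557.51 × 16% = €14,489.20.
Total = €9,641.28 + €123,628.12 + €14,489.20 = €147,758.60.

€147,758.60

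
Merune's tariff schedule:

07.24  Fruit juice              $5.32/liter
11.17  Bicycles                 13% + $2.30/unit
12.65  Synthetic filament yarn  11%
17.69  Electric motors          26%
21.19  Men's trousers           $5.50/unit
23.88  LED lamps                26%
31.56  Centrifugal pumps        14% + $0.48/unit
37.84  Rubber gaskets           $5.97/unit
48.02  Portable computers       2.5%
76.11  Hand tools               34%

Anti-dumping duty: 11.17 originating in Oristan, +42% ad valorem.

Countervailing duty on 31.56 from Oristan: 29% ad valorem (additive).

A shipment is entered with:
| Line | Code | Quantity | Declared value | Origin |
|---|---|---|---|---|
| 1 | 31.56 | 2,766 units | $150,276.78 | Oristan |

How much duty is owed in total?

$65,946.70

Line 1 (31.56, Oristan, 2,766 units, $150,276.78):
Base rate for 31.56 is 14% + $0.48/unit.
Additional duty on 31.56 from Oristan: +29%. Applied ad valorem rate: 14% + 29% = 43%.
Duty = $150,276.78 × 43% + 2,766 × $0.48 = $65,946.70.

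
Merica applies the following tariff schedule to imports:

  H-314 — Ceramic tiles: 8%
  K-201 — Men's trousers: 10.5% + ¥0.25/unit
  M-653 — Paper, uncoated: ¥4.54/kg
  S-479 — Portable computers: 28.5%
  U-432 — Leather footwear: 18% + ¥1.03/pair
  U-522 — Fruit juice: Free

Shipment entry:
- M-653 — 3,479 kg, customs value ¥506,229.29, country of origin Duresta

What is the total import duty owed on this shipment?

Line 1 (M-653, Duresta, 3,479 kg, ¥506,229.29):
Base rate for M-653 is ¥4.54/kg.
Duty = 3,479 × ¥4.54 = ¥15,794.66.

¥15,794.66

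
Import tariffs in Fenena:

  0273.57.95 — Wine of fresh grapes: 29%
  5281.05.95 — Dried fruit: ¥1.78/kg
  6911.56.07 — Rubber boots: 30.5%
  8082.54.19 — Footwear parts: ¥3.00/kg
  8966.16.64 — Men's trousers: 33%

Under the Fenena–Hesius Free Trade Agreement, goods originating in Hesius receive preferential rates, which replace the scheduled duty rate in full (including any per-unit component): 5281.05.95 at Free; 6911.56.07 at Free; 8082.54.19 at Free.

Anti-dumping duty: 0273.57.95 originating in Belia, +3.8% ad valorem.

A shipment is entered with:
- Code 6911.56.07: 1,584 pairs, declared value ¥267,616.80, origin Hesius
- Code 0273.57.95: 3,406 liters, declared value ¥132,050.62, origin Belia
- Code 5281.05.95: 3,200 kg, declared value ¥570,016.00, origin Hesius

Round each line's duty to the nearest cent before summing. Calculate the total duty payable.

Line 1 (6911.56.07, Hesius, 1,584 pairs, ¥267,616.80):
Base rate for 6911.56.07 is 30.5%.
Origin Hesius qualifies under the Fenena–Hesius agreement and 6911.56.07 is covered: preferential rate Free applies instead.
Duty = ¥267,616.80 × 0% = ¥0.00.
Line 2 (0273.57.95, Belia, 3,406 liters, ¥132,050.62):
Base rate for 0273.57.95 is 29%.
Additional duty on 0273.57.95 from Belia: +3.8%. Applied ad valorem rate: 29% + 3.8% = 32.8%.
Duty = ¥132,050.62 × 32.8% = ¥43,312.60.
Line 3 (5281.05.95, Hesius, 3,200 kg, ¥570,016.00):
Base rate for 5281.05.95 is ¥1.78/kg.
Origin Hesius qualifies under the Fenena–Hesius agreement and 5281.05.95 is covered: preferential rate Free applies instead.
Duty = ¥570,016.00 × 0% = ¥0.00.
Total = ¥0.00 + ¥43,312.60 + ¥0.00 = ¥43,312.60.

¥43,312.60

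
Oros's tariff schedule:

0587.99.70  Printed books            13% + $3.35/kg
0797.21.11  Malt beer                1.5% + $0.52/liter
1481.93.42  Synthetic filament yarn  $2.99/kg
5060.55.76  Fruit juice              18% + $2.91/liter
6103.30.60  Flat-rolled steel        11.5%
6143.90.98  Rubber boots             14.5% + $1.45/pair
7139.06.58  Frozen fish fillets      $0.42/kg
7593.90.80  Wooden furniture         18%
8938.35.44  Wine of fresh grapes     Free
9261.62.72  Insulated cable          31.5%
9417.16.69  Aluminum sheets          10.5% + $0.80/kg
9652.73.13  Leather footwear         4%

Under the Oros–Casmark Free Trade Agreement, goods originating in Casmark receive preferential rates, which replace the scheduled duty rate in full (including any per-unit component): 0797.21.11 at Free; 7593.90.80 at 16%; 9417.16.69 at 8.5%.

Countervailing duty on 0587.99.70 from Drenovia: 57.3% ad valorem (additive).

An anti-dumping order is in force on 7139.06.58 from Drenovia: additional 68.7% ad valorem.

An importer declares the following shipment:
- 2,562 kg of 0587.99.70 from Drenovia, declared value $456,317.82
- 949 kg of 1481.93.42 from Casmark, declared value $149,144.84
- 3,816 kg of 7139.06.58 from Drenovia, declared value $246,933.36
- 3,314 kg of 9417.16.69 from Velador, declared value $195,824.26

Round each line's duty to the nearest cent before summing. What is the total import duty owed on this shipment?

Line 1 (0587.99.70, Drenovia, 2,562 kg, $456,317.82):
Base rate for 0587.99.70 is 13% + $3.35/kg.
Additional duty on 0587.99.70 from Drenovia: +57.3%. Applied ad valorem rate: 13% + 57.3% = 70.3%.
Duty = $456,317.82 × 70.3% + 2,562 × $3.35 = $329,374.13.
Line 2 (1481.93.42, Casmark, 949 kg, $149,144.84):
Base rate for 1481.93.42 is $2.99/kg.
Origin Casmark is the FTA partner but 1481.93.42 is not on the preference list; base rate stands.
Duty = 949 × $2.99 = $2,837.51.
Line 3 (7139.06.58, Drenovia, 3,816 kg, $246,933.36):
Base rate for 7139.06.58 is $0.42/kg.
Additional duty on 7139.06.58 from Drenovia: +68.7% ad valorem. Applied ad valorem rate = 68.7%.
Duty = $246,933.36 × 68.7% + 3,816 × $0.42 = $171,245.94.
Line 4 (9417.16.69, Velador, 3,314 kg, $195,824.26):
Base rate for 9417.16.69 is 10.5% + $0.80/kg.
9417.16.69 has an FTA preferential rate, but origin Velador is not Casmark; base rate stands.
Duty = $195,824.26 × 10.5% + 3,314 × $0.80 = $23,212.75.
Total = $329,374.13 + $2,837.51 + $171,245.94 + $23,212.75 = $526,670.33.

$526,670.33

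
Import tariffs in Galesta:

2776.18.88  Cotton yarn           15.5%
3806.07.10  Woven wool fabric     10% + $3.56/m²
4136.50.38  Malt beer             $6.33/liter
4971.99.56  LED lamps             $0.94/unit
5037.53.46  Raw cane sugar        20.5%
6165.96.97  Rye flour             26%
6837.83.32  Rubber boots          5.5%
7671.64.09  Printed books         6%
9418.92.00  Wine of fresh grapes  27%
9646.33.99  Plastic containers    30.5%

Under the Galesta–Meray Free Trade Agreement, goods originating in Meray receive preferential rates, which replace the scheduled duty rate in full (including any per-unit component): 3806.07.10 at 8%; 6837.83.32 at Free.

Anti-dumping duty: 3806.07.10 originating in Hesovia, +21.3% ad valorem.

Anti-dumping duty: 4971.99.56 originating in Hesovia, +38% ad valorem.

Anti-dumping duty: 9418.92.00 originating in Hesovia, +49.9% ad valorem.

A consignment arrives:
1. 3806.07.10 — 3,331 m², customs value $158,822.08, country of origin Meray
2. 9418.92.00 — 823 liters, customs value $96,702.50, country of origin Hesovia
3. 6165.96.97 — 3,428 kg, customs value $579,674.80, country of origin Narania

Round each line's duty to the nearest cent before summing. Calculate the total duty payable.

$237,785.44

Line 1 (3806.07.10, Meray, 3,331 m², $158,822.08):
Base rate for 3806.07.10 is 10% + $3.56/m².
Origin Meray qualifies under the Galesta–Meray agreement and 3806.07.10 is covered: preferential rate 8% applies instead.
The additional-duty order on 3806.07.10 targets Hesovia, not Meray; it does not apply.
Duty = $158,822.08 × 8% = $12,705.77.
Line 2 (9418.92.00, Hesovia, 823 liters, $96,702.50):
Base rate for 9418.92.00 is 27%.
Additional duty on 9418.92.00 from Hesovia: +49.9%. Applied ad valorem rate: 27% + 49.9% = 76.9%.
Duty = $96,702.50 × 76.9% = $74,364.22.
Line 3 (6165.96.97, Narania, 3,428 kg, $579,674.80):
Base rate for 6165.96.97 is 26%.
Duty = $579,674.80 × 26% = $150,715.45.
Total = $12,705.77 + $74,364.22 + $150,715.45 = $237,785.44.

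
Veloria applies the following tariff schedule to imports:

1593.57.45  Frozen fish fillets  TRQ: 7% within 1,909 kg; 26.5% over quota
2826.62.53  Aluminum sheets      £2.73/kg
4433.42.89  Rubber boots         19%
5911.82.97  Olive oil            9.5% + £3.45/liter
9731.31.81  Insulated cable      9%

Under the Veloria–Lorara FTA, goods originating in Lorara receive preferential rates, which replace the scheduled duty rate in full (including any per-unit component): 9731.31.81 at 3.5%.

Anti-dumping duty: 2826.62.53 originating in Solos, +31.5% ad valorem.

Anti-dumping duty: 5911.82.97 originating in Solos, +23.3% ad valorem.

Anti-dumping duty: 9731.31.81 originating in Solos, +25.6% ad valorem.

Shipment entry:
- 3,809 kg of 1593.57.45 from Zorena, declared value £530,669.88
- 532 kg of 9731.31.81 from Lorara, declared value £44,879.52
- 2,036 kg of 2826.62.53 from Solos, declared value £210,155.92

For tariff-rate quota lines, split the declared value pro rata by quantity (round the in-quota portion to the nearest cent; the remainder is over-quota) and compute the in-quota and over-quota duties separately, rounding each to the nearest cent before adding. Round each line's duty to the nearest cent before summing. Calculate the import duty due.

Line 1 (1593.57.45, Zorena, 3,809 kg, £530,669.88):
Code 1593.57.45 is under a tariff-rate quota (threshold 1,909 kg). In-quota: 1,909 kg at 7%; over-quota: 1,900 kg at 26.5%.
Pro-rata value split: in-quota = £530,669.88 × 1,909/3,809 = £265,961.88; over-quota = £530,669.88 − £265,961.88 = £264,708.00.
In-quota duty = £265,961.88 × 7% = £18,617.33. Over-quota duty = £264,708.00 × 26.5% = £70,147.62.
Line duty = £18,617.33 + £70,147.62 = £88,764.95.
Line 2 (9731.31.81, Lorara, 532 kg, £44,879.52):
Base rate for 9731.31.81 is 9%.
Origin Lorara qualifies under the Veloria–Lorara agreement and 9731.31.81 is covered: preferential rate 3.5% applies instead.
The additional-duty order on 9731.31.81 targets Solos, not Lorara; it does not apply.
Duty = £44,879.52 × 3.5% = £1,570.78.
Line 3 (2826.62.53, Solos, 2,036 kg, £210,155.92):
Base rate for 2826.62.53 is £2.73/kg.
Additional duty on 2826.62.53 from Solos: +31.5% ad valorem. Applied ad valorem rate = 31.5%.
Duty = £210,155.92 × 31.5% + 2,036 × £2.73 = £71,757.39.
Total = £88,764.95 + £1,570.78 + £71,757.39 = £162,093.12.

£162,093.12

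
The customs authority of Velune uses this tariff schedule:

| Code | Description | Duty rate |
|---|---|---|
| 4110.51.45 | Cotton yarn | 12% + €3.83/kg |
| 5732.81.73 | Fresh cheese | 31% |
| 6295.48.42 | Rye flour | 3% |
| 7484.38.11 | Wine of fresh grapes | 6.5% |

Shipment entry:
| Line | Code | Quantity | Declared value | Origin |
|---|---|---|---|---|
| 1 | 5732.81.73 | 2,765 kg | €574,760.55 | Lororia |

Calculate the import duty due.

€178,175.77

Line 1 (5732.81.73, Lororia, 2,765 kg, €574,760.55):
Base rate for 5732.81.73 is 31%.
Duty = €574,760.55 × 31% = €178,175.77.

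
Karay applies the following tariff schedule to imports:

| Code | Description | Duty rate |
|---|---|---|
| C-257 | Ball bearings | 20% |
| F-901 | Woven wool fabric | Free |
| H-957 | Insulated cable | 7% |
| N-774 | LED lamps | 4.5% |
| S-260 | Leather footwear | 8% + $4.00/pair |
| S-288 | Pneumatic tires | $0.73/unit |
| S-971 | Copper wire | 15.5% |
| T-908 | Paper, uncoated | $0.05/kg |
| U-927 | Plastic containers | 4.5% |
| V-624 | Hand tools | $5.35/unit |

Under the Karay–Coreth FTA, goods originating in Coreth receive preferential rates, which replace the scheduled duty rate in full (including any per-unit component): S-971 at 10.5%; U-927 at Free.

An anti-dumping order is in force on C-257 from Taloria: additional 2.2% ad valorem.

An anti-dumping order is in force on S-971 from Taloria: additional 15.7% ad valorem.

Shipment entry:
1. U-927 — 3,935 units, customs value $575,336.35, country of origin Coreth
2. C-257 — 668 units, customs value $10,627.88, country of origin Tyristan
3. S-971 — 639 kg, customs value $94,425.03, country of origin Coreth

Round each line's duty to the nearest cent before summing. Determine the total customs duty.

$12,040.21

Line 1 (U-927, Coreth, 3,935 units, $575,336.35):
Base rate for U-927 is 4.5%.
Origin Coreth qualifies under the Karay–Coreth agreement and U-927 is covered: preferential rate Free applies instead.
Duty = $575,336.35 × 0% = $0.00.
Line 2 (C-257, Tyristan, 668 units, $10,627.88):
Base rate for C-257 is 20%.
The additional-duty order on C-257 targets Taloria, not Tyristan; it does not apply.
Duty = $10,627.88 × 20% = $2,125.58.
Line 3 (S-971, Coreth, 639 kg, $94,425.03):
Base rate for S-971 is 15.5%.
Origin Coreth qualifies under the Karay–Coreth agreement and S-971 is covered: preferential rate 10.5% applies instead.
The additional-duty order on S-971 targets Taloria, not Coreth; it does not apply.
Duty = $94,425.03 × 10.5% = $9,914.63.
Total = $0.00 + $2,125.58 + $9,914.63 = $12,040.21.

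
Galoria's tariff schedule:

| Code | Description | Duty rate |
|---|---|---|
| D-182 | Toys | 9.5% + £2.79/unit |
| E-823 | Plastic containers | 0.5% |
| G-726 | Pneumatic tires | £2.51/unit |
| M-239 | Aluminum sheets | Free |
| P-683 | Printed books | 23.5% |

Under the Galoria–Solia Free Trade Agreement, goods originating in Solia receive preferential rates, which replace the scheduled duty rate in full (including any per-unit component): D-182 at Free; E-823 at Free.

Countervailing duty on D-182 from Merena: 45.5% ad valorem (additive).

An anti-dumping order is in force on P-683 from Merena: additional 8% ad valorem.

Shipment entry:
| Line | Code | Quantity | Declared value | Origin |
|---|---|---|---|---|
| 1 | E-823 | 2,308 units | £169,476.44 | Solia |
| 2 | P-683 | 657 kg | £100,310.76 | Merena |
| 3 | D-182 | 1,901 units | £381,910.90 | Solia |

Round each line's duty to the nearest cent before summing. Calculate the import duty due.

Line 1 (E-823, Solia, 2,308 units, £169,476.44):
Base rate for E-823 is 0.5%.
Origin Solia qualifies under the Galoria–Solia agreement and E-823 is covered: preferential rate Free applies instead.
Duty = £169,476.44 × 0% = £0.00.
Line 2 (P-683, Merena, 657 kg, £100,310.76):
Base rate for P-683 is 23.5%.
Additional duty on P-683 from Merena: +8%. Applied ad valorem rate: 23.5% + 8% = 31.5%.
Duty = £100,310.76 × 31.5% = £31,597.89.
Line 3 (D-182, Solia, 1,901 units, £381,910.90):
Base rate for D-182 is 9.5% + £2.79/unit.
Origin Solia qualifies under the Galoria–Solia agreement and D-182 is covered: preferential rate Free applies instead.
The additional-duty order on D-182 targets Merena, not Solia; it does not apply.
Duty = £381,910.90 × 0% = £0.00.
Total = £0.00 + £31,597.89 + £0.00 = £31,597.89.

£31,597.89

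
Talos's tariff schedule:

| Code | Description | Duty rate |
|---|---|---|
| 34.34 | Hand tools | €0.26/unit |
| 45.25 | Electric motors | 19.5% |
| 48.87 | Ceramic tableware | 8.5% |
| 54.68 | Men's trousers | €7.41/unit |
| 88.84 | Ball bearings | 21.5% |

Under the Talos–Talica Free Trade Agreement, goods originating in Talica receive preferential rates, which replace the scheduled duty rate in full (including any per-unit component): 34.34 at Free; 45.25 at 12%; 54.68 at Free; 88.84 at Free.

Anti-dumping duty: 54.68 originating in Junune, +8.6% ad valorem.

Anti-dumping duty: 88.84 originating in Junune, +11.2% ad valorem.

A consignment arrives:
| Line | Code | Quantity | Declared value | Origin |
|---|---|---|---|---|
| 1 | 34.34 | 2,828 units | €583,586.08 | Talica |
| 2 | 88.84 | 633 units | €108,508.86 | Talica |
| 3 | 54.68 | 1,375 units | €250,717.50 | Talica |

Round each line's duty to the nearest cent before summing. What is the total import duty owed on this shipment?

€0.00

Line 1 (34.34, Talica, 2,828 units, €583,586.08):
Base rate for 34.34 is €0.26/unit.
Origin Talica qualifies under the Talos–Talica agreement and 34.34 is covered: preferential rate Free applies instead.
Duty = €583,586.08 × 0% = €0.00.
Line 2 (88.84, Talica, 633 units, €108,508.86):
Base rate for 88.84 is 21.5%.
Origin Talica qualifies under the Talos–Talica agreement and 88.84 is covered: preferential rate Free applies instead.
The additional-duty order on 88.84 targets Junune, not Talica; it does not apply.
Duty = €108,508.86 × 0% = €0.00.
Line 3 (54.68, Talica, 1,375 units, €250,717.50):
Base rate for 54.68 is €7.41/unit.
Origin Talica qualifies under the Talos–Talica agreement and 54.68 is covered: preferential rate Free applies instead.
The additional-duty order on 54.68 targets Junune, not Talica; it does not apply.
Duty = €250,717.50 × 0% = €0.00.
Total = €0.00 + €0.00 + €0.00 = €0.00.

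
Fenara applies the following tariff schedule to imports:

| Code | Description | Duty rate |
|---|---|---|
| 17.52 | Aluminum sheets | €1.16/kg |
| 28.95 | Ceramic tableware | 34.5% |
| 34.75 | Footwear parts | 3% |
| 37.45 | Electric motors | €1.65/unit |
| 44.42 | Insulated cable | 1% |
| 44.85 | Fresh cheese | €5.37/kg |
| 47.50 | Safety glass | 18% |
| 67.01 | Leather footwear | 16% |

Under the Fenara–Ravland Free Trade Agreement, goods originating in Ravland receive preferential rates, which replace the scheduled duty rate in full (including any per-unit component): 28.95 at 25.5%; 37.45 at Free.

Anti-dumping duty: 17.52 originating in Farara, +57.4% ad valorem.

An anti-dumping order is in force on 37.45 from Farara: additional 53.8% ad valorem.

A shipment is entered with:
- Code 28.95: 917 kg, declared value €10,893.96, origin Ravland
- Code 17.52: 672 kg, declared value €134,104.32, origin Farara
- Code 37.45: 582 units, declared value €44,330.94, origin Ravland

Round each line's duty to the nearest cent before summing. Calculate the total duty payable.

Line 1 (28.95, Ravland, 917 kg, €10,893.96):
Base rate for 28.95 is 34.5%.
Origin Ravland qualifies under the Fenara–Ravland agreement and 28.95 is covered: preferential rate 25.5% applies instead.
Duty = €10,893.96 × 25.5% = €2,777.96.
Line 2 (17.52, Farara, 672 kg, €134,104.32):
Base rate for 17.52 is €1.16/kg.
Additional duty on 17.52 from Farara: +57.4% ad valorem. Applied ad valorem rate = 57.4%.
Duty = €134,104.32 × 57.4% + 672 × €1.16 = €77,755.40.
Line 3 (37.45, Ravland, 582 units, €44,330.94):
Base rate for 37.45 is €1.65/unit.
Origin Ravland qualifies under the Fenara–Ravland agreement and 37.45 is covered: preferential rate Free applies instead.
The additional-duty order on 37.45 targets Farara, not Ravland; it does not apply.
Duty = €44,330.94 × 0% = €0.00.
Total = €2,777.96 + €77,755.40 + €0.00 = €80,533.36.

€80,533.36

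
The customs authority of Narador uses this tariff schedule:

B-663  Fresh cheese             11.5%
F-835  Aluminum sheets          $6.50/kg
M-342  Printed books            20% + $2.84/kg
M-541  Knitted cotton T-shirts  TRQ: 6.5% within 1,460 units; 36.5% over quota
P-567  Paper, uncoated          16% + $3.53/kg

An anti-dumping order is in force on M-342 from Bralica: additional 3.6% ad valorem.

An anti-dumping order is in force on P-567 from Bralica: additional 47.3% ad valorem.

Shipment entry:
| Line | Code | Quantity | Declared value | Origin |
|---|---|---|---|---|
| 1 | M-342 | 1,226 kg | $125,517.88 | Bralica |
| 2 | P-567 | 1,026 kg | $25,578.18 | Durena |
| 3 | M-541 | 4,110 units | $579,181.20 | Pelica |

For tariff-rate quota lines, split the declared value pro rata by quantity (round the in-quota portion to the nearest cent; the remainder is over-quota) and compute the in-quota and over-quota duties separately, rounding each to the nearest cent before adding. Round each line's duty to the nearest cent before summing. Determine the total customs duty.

Line 1 (M-342, Bralica, 1,226 kg, $125,517.88):
Base rate for M-342 is 20% + $2.84/kg.
Additional duty on M-342 from Bralica: +3.6%. Applied ad valorem rate: 20% + 3.6% = 23.6%.
Duty = $125,517.88 × 23.6% + 1,226 × $2.84 = $33,104.06.
Line 2 (P-567, Durena, 1,026 kg, $25,578.18):
Base rate for P-567 is 16% + $3.53/kg.
The additional-duty order on P-567 targets Bralica, not Durena; it does not apply.
Duty = $25,578.18 × 16% + 1,026 × $3.53 = $7,714.29.
Line 3 (M-541, Pelica, 4,110 units, $579,181.20):
Code M-541 is under a tariff-rate quota (threshold 1,460 units). In-quota: 1,460 units at 6.5%; over-quota: 2,650 units at 36.5%.
Pro-rata value split: in-quota = $579,181.20 × 1,460/4,110 = $205,743.20; over-quota = $579,181.20 − $205,743.20 = $373,438.00.
In-quota duty = $205,743.20 × 6.5% = $13,373.31. Over-quota duty = $373,438.00 × 36.5% = $136,304.87.
Line duty = $13,373.31 + $136,304.87 = $149,678.18.
Total = $33,104.06 + $7,714.29 + $149,678.18 = $190,496.53.

$190,496.53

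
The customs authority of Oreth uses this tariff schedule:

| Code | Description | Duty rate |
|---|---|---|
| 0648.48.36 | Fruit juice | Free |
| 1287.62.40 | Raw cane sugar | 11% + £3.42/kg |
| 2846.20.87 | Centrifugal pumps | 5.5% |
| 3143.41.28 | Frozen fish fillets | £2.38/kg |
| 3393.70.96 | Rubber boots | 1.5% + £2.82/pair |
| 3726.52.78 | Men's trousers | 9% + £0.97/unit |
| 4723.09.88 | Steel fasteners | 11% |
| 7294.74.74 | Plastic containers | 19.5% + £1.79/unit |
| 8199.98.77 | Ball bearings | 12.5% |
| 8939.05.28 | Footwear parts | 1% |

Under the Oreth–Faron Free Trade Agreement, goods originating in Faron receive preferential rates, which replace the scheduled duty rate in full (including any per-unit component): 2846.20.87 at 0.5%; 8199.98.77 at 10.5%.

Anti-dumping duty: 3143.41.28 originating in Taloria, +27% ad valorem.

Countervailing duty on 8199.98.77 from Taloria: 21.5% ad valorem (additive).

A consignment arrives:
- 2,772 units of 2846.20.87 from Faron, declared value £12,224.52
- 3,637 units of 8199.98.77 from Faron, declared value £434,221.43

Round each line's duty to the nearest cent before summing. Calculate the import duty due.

Line 1 (2846.20.87, Faron, 2,772 units, £12,224.52):
Base rate for 2846.20.87 is 5.5%.
Origin Faron qualifies under the Oreth–Faron agreement and 2846.20.87 is covered: preferential rate 0.5% applies instead.
Duty = £12,224.52 × 0.5% = £61.12.
Line 2 (8199.98.77, Faron, 3,637 units, £434,221.43):
Base rate for 8199.98.77 is 12.5%.
Origin Faron qualifies under the Oreth–Faron agreement and 8199.98.77 is covered: preferential rate 10.5% applies instead.
The additional-duty order on 8199.98.77 targets Taloria, not Faron; it does not apply.
Duty = £434,221.43 × 10.5% = £45,593.25.
Total = £61.12 + £45,593.25 = £45,654.37.

£45,654.37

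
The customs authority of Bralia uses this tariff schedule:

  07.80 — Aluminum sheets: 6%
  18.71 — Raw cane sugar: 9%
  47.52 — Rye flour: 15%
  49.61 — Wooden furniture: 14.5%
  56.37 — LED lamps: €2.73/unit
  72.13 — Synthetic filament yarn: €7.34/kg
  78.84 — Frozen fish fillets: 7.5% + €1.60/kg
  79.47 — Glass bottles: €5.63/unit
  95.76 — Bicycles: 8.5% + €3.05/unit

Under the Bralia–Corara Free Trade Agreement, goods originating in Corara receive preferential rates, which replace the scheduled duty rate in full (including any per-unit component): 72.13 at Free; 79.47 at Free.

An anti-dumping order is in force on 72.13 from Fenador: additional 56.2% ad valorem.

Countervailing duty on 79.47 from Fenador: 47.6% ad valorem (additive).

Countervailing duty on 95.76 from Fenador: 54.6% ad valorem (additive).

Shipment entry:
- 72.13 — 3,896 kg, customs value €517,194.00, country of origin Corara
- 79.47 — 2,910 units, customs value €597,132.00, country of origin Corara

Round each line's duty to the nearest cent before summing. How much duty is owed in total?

Line 1 (72.13, Corara, 3,896 kg, €517,194.00):
Base rate for 72.13 is €7.34/kg.
Origin Corara qualifies under the Bralia–Corara agreement and 72.13 is covered: preferential rate Free applies instead.
The additional-duty order on 72.13 targets Fenador, not Corara; it does not apply.
Duty = €517,194.00 × 0% = €0.00.
Line 2 (79.47, Corara, 2,910 units, €597,132.00):
Base rate for 79.47 is €5.63/unit.
Origin Corara qualifies under the Bralia–Corara agreement and 79.47 is covered: preferential rate Free applies instead.
The additional-duty order on 79.47 targets Fenador, not Corara; it does not apply.
Duty = €597,132.00 × 0% = €0.00.
Total = €0.00 + €0.00 = €0.00.

€0.00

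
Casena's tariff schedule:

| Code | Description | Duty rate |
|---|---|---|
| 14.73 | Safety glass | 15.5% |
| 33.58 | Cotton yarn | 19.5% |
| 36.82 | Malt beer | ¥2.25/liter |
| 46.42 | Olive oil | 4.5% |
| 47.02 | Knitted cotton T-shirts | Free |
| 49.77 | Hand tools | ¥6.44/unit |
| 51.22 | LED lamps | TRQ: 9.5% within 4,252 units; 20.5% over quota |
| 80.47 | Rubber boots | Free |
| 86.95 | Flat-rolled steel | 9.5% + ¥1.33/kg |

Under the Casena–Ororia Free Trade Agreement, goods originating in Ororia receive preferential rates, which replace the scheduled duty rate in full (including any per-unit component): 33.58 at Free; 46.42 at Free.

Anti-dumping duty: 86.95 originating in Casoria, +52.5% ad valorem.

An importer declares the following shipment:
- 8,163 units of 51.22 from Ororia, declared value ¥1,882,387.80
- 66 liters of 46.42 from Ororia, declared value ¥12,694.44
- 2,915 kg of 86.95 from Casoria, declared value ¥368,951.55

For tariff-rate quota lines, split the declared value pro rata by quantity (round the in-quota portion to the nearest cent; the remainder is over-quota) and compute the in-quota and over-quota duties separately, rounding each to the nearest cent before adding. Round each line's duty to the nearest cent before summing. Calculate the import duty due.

¥510,660.17

Line 1 (51.22, Ororia, 8,163 units, ¥1,882,387.80):
Code 51.22 is under a tariff-rate quota (threshold 4,252 units). In-quota: 4,252 units at 9.5%; over-quota: 3,911 units at 20.5%.
Pro-rata value split: in-quota = ¥1,882,387.80 × 4,252/8,163 = ¥980,511.20; over-quota = ¥1,882,387.80 − ¥980,511.20 = ¥901,876.60.
In-quota duty = ¥980,511.20 × 9.5% = ¥93,148.56. Over-quota duty = ¥901,876.60 × 20.5% = ¥184,884.70.
Line duty = ¥93,148.56 + ¥184,884.70 = ¥278,033.26.
Line 2 (46.42, Ororia, 66 liters, ¥12,694.44):
Base rate for 46.42 is 4.5%.
Origin Ororia qualifies under the Casena–Ororia agreement and 46.42 is covered: preferential rate Free applies instead.
Duty = ¥12,694.44 × 0% = ¥0.00.
Line 3 (86.95, Casoria, 2,915 kg, ¥368,951.55):
Base rate for 86.95 is 9.5% + ¥1.33/kg.
Additional duty on 86.95 from Casoria: +52.5%. Applied ad valorem rate: 9.5% + 52.5% = 62%.
Duty = ¥368,951.55 × 62% + 2,915 × ¥1.33 = ¥232,626.91.
Total = ¥278,033.26 + ¥0.00 + ¥232,626.91 = ¥510,660.17.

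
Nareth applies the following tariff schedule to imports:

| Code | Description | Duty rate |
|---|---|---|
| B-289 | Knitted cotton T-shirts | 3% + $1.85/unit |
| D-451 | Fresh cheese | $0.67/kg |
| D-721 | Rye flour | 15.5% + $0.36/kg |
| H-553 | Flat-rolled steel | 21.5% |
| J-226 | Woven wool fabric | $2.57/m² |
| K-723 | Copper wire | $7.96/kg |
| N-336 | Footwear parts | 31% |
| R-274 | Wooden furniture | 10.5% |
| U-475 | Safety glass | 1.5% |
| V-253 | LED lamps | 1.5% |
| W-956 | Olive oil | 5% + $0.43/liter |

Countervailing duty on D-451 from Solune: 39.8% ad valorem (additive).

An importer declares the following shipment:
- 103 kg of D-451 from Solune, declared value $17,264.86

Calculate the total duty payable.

Line 1 (D-451, Solune, 103 kg, $17,264.86):
Base rate for D-451 is $0.67/kg.
Additional duty on D-451 from Solune: +39.8% ad valorem. Applied ad valorem rate = 39.8%.
Duty = $17,264.86 × 39.8% + 103 × $0.67 = $6,940.42.

$6,940.42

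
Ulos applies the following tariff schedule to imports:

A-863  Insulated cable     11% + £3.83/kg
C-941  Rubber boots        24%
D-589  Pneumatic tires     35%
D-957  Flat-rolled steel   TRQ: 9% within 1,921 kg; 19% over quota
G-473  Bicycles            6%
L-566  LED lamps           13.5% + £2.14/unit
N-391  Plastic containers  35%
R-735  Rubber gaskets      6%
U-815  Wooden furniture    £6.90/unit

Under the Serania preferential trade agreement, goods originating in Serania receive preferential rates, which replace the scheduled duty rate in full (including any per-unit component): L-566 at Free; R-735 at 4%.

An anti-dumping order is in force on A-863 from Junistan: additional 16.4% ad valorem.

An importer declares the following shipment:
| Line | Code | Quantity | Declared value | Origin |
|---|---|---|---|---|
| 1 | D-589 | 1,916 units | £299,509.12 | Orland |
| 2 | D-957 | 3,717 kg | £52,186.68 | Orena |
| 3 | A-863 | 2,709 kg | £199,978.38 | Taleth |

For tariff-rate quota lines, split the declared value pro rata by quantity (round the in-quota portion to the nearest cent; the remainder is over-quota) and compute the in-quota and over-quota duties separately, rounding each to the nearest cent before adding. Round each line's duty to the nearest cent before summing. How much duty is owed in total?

Line 1 (D-589, Orland, 1,916 units, £299,509.12):
Base rate for D-589 is 35%.
Duty = £299,509.12 × 35% = £104,828.19.
Line 2 (D-957, Orena, 3,717 kg, £52,186.68):
Code D-957 is under a tariff-rate quota (threshold 1,921 kg). In-quota: 1,921 kg at 9%; over-quota: 1,796 kg at 19%.
Pro-rata value split: in-quota = £52,186.68 × 1,921/3,717 = £26,970.84; over-quota = £52,186.68 − £26,970.84 = £25,215.84.
In-quota duty = £26,970.84 × 9% = £2,427.38. Over-quota duty = £25,215.84 × 19% = £4,791.01.
Line duty = £2,427.38 + £4,791.01 = £7,218.39.
Line 3 (A-863, Taleth, 2,709 kg, £199,978.38):
Base rate for A-863 is 11% + £3.83/kg.
The additional-duty order on A-863 targets Junistan, not Taleth; it does not apply.
Duty = £199,978.38 × 11% + 2,709 × £3.83 = £32,373.09.
Total = £104,828.19 + £7,218.39 + £32,373.09 = £144,419.67.

£144,419.67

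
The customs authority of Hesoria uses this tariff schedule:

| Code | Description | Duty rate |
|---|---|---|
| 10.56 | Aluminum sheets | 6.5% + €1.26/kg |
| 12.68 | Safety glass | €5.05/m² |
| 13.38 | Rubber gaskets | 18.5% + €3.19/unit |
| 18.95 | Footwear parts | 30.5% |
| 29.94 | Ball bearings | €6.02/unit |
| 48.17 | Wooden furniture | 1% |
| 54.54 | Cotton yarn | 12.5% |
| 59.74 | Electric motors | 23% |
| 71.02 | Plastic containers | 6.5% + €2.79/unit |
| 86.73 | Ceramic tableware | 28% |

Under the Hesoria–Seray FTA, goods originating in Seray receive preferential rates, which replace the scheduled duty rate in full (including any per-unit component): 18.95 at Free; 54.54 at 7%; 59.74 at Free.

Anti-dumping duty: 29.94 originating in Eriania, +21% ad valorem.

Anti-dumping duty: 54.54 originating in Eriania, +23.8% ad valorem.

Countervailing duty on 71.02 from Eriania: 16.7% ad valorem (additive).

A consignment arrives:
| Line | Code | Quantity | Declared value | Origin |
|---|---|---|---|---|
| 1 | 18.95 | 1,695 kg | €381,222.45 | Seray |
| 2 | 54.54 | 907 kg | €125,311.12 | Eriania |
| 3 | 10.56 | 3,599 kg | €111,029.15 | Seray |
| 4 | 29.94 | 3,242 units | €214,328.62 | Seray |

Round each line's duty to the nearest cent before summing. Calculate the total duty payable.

Line 1 (18.95, Seray, 1,695 kg, €381,222.45):
Base rate for 18.95 is 30.5%.
Origin Seray qualifies under the Hesoria–Seray agreement and 18.95 is covered: preferential rate Free applies instead.
Duty = €381,222.45 × 0% = €0.00.
Line 2 (54.54, Eriania, 907 kg, €125,311.12):
Base rate for 54.54 is 12.5%.
54.54 has an FTA preferential rate, but origin Eriania is not Seray; base rate stands.
Additional duty on 54.54 from Eriania: +23.8%. Applied ad valorem rate: 12.5% + 23.8% = 36.3%.
Duty = €125,311.12 × 36.3% = €45,487.94.
Line 3 (10.56, Seray, 3,599 kg, €111,029.15):
Base rate for 10.56 is 6.5% + €1.26/kg.
Origin Seray is the FTA partner but 10.56 is not on the preference list; base rate stands.
Duty = €111,029.15 × 6.5% + 3,599 × €1.26 = €11,751.63.
Line 4 (29.94, Seray, 3,242 units, €214,328.62):
Base rate for 29.94 is €6.02/unit.
Origin Seray is the FTA partner but 29.94 is not on the preference list; base rate stands.
The additional-duty order on 29.94 targets Eriania, not Seray; it does not apply.
Duty = 3,242 × €6.02 = €19,516.84.
Total = €0.00 + €45,487.94 + €11,751.63 + €19,516.84 = €76,756.41.

€76,756.41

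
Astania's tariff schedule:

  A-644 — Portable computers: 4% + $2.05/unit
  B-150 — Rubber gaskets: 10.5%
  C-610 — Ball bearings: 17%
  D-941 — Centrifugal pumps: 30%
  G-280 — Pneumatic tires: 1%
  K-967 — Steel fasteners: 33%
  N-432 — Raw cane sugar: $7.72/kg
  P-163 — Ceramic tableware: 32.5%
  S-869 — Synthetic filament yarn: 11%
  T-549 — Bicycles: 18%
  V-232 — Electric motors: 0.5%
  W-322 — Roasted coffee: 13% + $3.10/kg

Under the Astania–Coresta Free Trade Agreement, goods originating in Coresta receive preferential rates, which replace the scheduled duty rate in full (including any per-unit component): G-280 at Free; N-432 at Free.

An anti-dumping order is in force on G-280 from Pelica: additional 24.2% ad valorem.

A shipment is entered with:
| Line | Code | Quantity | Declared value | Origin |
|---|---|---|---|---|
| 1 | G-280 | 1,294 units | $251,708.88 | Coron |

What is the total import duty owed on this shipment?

Line 1 (G-280, Coron, 1,294 units, $251,708.88):
Base rate for G-280 is 1%.
G-280 has an FTA preferential rate, but origin Coron is not Coresta; base rate stands.
The additional-duty order on G-280 targets Pelica, not Coron; it does not apply.
Duty = $251,708.88 × 1% = $2,517.09.

$2,517.09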